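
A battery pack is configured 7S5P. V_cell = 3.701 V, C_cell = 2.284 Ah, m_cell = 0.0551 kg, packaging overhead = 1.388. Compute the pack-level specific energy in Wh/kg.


Step 1: V_pack = 7 * 3.701 = 25.907 V
Step 2: C_pack = 5 * 2.284 = 11.42 Ah
Step 3: E_pack = V_pack * C_pack = 25.907 * 11.42 = 295.86 Wh
Step 4: m_pack = 7 * 5 * 0.0551 * 1.388 = 2.6768 kg
Step 5: ED = E_pack / m_pack = 295.86 / 2.6768 = 110.5 Wh/kg

110.5 Wh/kg


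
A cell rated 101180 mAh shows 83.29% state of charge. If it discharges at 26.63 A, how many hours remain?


Convert: C_total = 101180 mAh = 101.18 Ah
Step 1: remaining = SOC/100 * C_total = 83.29/100 * 101.18 = 84.273 Ah
Step 2: t = remaining / I = 84.273 / 26.63 = 3.165 hr

3.165 hr


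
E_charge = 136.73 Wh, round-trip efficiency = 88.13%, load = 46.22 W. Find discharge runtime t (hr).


Step 1: E_discharge = eta/100 * E_charge = 88.13/100 * 136.73 = 120.5 Wh
Step 2: t = E_discharge / P = 120.5 / 46.22 = 2.607 hr

2.607 hr


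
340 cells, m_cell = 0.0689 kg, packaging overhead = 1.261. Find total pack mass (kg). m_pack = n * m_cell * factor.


m_pack = n * m_cell * overhead = 340 * 0.0689 * 1.261 = 29.54 kg

29.54 kg


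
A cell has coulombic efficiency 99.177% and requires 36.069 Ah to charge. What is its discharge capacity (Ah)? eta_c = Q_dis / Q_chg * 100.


Q_dis = eta/100 * Q_chg = 99.177/100 * 36.069 = 35.77 Ah

35.77 Ah


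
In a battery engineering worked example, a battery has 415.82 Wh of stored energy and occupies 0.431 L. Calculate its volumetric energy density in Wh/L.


Volumetric ED = 415.82 Wh / 0.431 L = 964.8 Wh/L

964.8 Wh/L


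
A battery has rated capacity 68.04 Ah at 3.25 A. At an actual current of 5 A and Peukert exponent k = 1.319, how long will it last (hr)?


Step 1: t_rated = C / I_rated = 68.04 / 3.25 = 20.935 hr
Step 2: ratio = 3.25 / 5 = 0.65
Step 3: ratio^k = 0.65^1.319 = 0.56654
Step 4: t = t_rated * ratio^k = 20.935 * 0.56654 = 11.86 hr

11.86 hr


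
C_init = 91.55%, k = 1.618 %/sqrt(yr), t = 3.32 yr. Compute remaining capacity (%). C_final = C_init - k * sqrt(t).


Step 1: sqrt(3.32 yr) = 1.8221
Step 2: drop = 1.618 * 1.8221 = 2.9482
Step 3: C_final = 91.55 - 2.9482 = 88.60%

88.60%


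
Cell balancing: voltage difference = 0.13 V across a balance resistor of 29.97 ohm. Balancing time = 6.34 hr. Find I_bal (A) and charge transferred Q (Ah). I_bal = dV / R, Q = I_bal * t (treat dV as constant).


I_bal = dV / R = 0.13 / 29.97 = 0.0043377 A
Q = I_bal * t = 0.0043377 * 6.34 = 0.02750 Ah

I=0.0043377 A, Q=0.02750 Ah


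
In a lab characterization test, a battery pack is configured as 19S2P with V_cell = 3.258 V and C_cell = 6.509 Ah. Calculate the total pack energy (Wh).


E = Ns * Vcell * Np * Ccell = 19 * 3.258 * 2 * 6.509 = 805.8 Wh

805.8 Wh


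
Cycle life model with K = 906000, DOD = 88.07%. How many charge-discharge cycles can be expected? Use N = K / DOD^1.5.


DOD^1.5 = 826.5
N = K / DOD^1.5 = 906000 / 826.5 = 1096

1096 cycles


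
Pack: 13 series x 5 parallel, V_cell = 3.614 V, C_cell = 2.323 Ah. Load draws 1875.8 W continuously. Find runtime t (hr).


Step 1: E_pack = Ns * V_cell * Np * C_cell = 13 * 3.614 * 5 * 2.323 = 545.7 Wh
Step 2: t = E_pack / P = 545.7 / 1875.8 = 0.2909 hr

0.2909 hr


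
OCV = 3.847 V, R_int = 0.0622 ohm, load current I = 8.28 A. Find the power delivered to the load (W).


Step 1: V_terminal = OCV - I*R = 3.847 - 8.28 * 0.0622 = 3.332 V
Step 2: P_out = V_terminal * I = 3.332 * 8.28 = 27.59 W

27.59 W


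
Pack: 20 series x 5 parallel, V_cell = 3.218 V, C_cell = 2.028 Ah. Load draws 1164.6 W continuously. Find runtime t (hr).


Step 1: E_pack = Ns * V_cell * Np * C_cell = 20 * 3.218 * 5 * 2.028 = 652.61 Wh
Step 2: t = E_pack / P = 652.61 / 1164.6 = 0.5604 hr

0.5604 hr


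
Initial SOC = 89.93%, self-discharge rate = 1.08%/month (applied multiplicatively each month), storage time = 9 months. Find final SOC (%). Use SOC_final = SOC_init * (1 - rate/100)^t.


decay = (1 - 1.08/100)^9 = 0.90689
SOC_final = 89.93 * 0.90689 = 81.56%

81.56%


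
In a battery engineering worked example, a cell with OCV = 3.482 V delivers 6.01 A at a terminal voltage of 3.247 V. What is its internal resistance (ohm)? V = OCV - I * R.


R = (OCV - V) / I = (3.482 - 3.247) / 6.01 = 0.03910 ohm

0.03910 ohm


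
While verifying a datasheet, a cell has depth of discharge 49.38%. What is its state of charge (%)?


SOC = 100 - DOD = 100 - 49.38 = 50.62%

50.62%


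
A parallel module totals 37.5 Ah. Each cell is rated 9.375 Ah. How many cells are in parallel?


n = C_total / C_cell = 37.5 / 9.375 = 4

4


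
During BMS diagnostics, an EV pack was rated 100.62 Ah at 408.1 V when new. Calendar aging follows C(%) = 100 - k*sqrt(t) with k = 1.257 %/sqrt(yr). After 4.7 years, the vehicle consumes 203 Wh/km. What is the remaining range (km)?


Step 1: capacity retention = 100 - 1.257 * sqrt(4.7) = 100 - 1.257 * 2.1679 = 97.275%
Step 2: C_now = 100.62 * 97.275/100 = 97.878 Ah
Step 3: E_pack = V * C_now = 408.1 * 97.878 = 39944 Wh
Step 4: range = E_pack / consumption = 39944 / 203 = 196.8 km

196.8 km


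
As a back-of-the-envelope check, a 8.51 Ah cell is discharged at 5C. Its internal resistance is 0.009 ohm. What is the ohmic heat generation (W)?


Step 1: I = C_rate * capacity = 5 * 8.51 = 42.55 A
Step 2: Q = I^2 * R = 42.55^2 * 0.009 = 1810.5 * 0.009 = 16.29 W

16.29 W


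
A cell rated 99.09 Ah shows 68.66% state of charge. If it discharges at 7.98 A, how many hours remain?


Step 1: remaining = SOC/100 * C_total = 68.66/100 * 99.09 = 68.035 Ah
Step 2: t = remaining / I = 68.035 / 7.98 = 8.526 hr

8.526 hr


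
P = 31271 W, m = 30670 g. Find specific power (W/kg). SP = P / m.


Convert: m = 30670 g = 30.67 kg
Specific power = 31271 W / 30.67 kg = 1020 W/kg

1020 W/kg


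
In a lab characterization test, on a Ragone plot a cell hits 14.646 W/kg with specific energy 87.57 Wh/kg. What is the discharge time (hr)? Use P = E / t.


t = E / P = 87.57 / 14.646 = 5.979 hr

5.979 hr


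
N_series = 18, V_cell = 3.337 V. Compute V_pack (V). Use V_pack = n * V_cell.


V_pack = n * V_cell = 18 * 3.337 = 60.066 V

60.066 V


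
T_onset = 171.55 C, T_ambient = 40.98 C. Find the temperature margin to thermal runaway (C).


margin = T_onset - T_ambient = 171.55 - 40.98 = 130.57 C

130.57 C


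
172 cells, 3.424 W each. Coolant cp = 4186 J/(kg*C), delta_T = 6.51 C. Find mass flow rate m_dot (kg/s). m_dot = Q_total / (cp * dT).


Step 1: Total heat Q = 172 * 3.424 W = 588.93 W
Step 2: denom = cp * dT = 4186 * 6.51 = 27251
Step 3: m_dot = 588.93 / 27251 = 0.02161 kg/s

0.02161 kg/s


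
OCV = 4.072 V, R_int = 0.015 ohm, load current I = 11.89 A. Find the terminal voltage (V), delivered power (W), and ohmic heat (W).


Step 1: V_terminal = OCV - I*R = 4.072 - 11.89 * 0.015 = 3.8937 V
Step 2: P_out = V_terminal * I = 3.8937 * 11.89 = 46.30 W
Step 3: Q = I^2 * R = 11.89^2 * 0.015 = 2.121 W

V=3.8937 V, P=46.30 W, Q=2.121 W


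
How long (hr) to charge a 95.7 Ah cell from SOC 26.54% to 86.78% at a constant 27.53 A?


Step 1: dSOC = 86.78% - 26.54% = 60.24%
Step 2: delta_Ah = 95.7 * 60.24 / 100 = 57.65 Ah
Step 3: t = 57.65 / 27.53 = 2.094 hr

2.094 hr


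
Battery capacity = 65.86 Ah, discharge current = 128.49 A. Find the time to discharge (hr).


t = capacity / current = 65.86 / 128.49 = 0.5126 hr

0.5126 hr


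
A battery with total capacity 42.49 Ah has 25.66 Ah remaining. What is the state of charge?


SOC% = 25.66 / 42.49 * 100 = 60.39%

60.39%


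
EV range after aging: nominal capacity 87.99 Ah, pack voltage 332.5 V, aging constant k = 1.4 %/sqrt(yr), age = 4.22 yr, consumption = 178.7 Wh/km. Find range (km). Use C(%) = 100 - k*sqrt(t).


Step 1: capacity retention = 100 - 1.4 * sqrt(4.22) = 100 - 1.4 * 2.0543 = 97.124%
Step 2: C_now = 87.99 * 97.124/100 = 85.459 Ah
Step 3: E_pack = V * C_now = 332.5 * 85.459 = 28415 Wh
Step 4: range = E_pack / consumption = 28415 / 178.7 = 159.0 km

159.0 km


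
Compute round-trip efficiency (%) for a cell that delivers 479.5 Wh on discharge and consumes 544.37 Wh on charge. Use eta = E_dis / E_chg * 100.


Round-trip efficiency = 479.5/544.37 * 100% = 88.08%

88.08%


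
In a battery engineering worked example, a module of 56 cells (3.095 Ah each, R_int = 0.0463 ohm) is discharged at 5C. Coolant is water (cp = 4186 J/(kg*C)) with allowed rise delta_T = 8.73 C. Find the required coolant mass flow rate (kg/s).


Step 1: I = 5 * 3.095 = 15.475 A
Step 2: Q_cell = I^2 * R = 15.475^2 * 0.0463 = 11.088 W
Step 3: Q_total = 56 * 11.088 = 620.93 W
Step 4: m_dot = Q_total / (cp * dT) = 620.93 / (4186 * 8.73) = 0.01699 kg/s

0.01699 kg/s


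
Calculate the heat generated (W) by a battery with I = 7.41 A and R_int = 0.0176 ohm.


I^2 = 54.908
Q = 54.908 * 0.0176 = 0.9664 W

0.9664 W


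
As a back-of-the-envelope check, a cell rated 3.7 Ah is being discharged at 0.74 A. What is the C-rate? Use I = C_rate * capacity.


Rearranging: C_rate = 0.74 / 3.7 = 0.2C

0.2C


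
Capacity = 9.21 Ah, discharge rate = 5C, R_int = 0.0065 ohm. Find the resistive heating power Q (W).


Step 1: I = C_rate * capacity = 5 * 9.21 = 46.05 A
Step 2: Q = I^2 * R = 46.05^2 * 0.0065 = 2120.6 * 0.0065 = 13.78 W

13.78 W


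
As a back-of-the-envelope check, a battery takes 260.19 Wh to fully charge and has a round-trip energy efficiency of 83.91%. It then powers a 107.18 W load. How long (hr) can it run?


Step 1: E_discharge = eta/100 * E_charge = 83.91/100 * 260.19 = 218.33 Wh
Step 2: t = E_discharge / P = 218.33 / 107.18 = 2.037 hr

2.037 hr


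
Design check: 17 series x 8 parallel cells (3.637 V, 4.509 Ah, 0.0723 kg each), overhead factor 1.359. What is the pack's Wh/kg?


Step 1: V_pack = 17 * 3.637 = 61.829 V
Step 2: C_pack = 8 * 4.509 = 36.072 Ah
Step 3: E_pack = V_pack * C_pack = 61.829 * 36.072 = 2230.3 Wh
Step 4: m_pack = 17 * 8 * 0.0723 * 1.359 = 13.363 kg
Step 5: ED = E_pack / m_pack = 2230.3 / 13.363 = 166.9 Wh/kg

166.9 Wh/kg


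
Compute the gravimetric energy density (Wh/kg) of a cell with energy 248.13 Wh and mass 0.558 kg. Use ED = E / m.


ED = E / m = 248.13 / 0.558 = 444.7 Wh/kg

444.7 Wh/kg


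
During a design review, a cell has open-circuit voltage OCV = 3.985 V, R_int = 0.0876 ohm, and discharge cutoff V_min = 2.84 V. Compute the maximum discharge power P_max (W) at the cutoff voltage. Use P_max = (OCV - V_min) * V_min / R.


P_max = (OCV - V_min) * V_min / R = (3.985 - 2.84) * 2.84 / 0.0876 = 1.145 * 2.84 / 0.0876 = 37.12 W

37.12 W


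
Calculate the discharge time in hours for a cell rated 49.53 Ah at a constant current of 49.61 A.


Runtime = 49.53 Ah / 49.61 A = 0.9984 hr

0.9984 hr


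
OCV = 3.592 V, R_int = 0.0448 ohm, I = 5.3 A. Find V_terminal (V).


IR drop = 5.3 * 0.0448 = 0.23744 V
V = 3.592 - 0.23744 = 3.355 V

3.355 V


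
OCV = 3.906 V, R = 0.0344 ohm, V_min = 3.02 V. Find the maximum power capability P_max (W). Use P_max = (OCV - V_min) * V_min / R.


dV = OCV - V_min = 0.886 V (so I_max = dV / R)
P_max = dV * V_min / R = 0.886 * 3.02 / 0.0344 = 77.78 W

77.78 W


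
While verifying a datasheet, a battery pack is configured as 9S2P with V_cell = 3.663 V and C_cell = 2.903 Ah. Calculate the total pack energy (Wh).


E = Ns * Vcell * Np * Ccell = 9 * 3.663 * 2 * 2.903 = 191.4 Wh

191.4 Wh


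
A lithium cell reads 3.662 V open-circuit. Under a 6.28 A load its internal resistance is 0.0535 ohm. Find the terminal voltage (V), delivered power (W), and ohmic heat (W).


Step 1: V_terminal = OCV - I*R = 3.662 - 6.28 * 0.0535 = 3.326 V
Step 2: P_out = V_terminal * I = 3.326 * 6.28 = 20.89 W
Step 3: Q = I^2 * R = 6.28^2 * 0.0535 = 2.110 W

V=3.326 V, P=20.89 W, Q=2.110 W


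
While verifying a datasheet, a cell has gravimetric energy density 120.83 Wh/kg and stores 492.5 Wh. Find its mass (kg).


m = E / ED = 492.5 / 120.83 = 4.076 kg

4.076 kg


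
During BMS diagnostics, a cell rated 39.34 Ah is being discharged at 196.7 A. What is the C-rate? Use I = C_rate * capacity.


Rearranging: C_rate = 196.7 / 39.34 = 5C

5C


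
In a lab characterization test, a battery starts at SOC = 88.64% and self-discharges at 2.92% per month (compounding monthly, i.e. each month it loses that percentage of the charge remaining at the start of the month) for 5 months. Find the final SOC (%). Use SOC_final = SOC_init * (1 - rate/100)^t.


decay = (1 - 2.92/100)^5 = 0.86228
SOC_final = 88.64 * 0.86228 = 76.43%

76.43%


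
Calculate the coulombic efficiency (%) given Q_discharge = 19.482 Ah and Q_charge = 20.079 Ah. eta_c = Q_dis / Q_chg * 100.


Coulombic efficiency = 19.482/20.079 * 100% = 97.03%

97.03%


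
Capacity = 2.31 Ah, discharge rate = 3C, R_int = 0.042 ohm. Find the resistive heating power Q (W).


Step 1: I = C_rate * capacity = 3 * 2.31 = 6.93 A
Step 2: Q = I^2 * R = 6.93^2 * 0.042 = 48.025 * 0.042 = 2.017 W

2.017 W


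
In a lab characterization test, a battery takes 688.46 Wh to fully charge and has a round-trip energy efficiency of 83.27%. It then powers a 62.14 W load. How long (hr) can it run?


Step 1: E_discharge = eta/100 * E_charge = 83.27/100 * 688.46 = 573.28 Wh
Step 2: t = E_discharge / P = 573.28 / 62.14 = 9.226 hr

9.226 hr


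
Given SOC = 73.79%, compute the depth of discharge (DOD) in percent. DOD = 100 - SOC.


Complement of SOC: DOD = 100% - 73.79% = 26.21%

26.21%


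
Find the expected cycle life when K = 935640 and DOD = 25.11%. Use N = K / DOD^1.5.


Step 1: DOD^1.5 = 25.11^1.5 = 125.83
Step 2: N = 935640 / 125.83 = 7436 cycles

7436 cycles


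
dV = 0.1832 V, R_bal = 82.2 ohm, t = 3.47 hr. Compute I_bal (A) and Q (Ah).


I_bal = dV / R = 0.1832 / 82.2 = 0.0022287 A
Q = I_bal * t = 0.0022287 * 3.47 = 0.007734 Ah

I=0.0022287 A, Q=0.007734 Ah


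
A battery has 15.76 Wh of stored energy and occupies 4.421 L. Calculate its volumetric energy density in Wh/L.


Volumetric ED = 15.76 Wh / 4.421 L = 3.565 Wh/L

3.565 Wh/L


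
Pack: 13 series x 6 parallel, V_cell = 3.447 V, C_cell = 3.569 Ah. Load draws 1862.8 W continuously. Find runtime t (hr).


Step 1: E_pack = Ns * V_cell * Np * C_cell = 13 * 3.447 * 6 * 3.569 = 959.58 Wh
Step 2: t = E_pack / P = 959.58 / 1862.8 = 0.5151 hr

0.5151 hr


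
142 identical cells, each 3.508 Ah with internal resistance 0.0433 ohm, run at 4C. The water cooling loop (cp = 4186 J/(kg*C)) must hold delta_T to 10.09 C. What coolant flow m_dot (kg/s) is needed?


Step 1: I = 4 * 3.508 = 14.032 A
Step 2: Q_cell = I^2 * R = 14.032^2 * 0.0433 = 8.5256 W
Step 3: Q_total = 142 * 8.5256 = 1210.6 W
Step 4: m_dot = Q_total / (cp * dT) = 1210.6 / (4186 * 10.09) = 0.02866 kg/s

0.02866 kg/s


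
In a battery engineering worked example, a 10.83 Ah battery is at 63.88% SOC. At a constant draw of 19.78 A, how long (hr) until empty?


Step 1: remaining = SOC/100 * C_total = 63.88/100 * 10.83 = 6.9182 Ah
Step 2: t = remaining / I = 6.9182 / 19.78 = 0.3498 hr

0.3498 hr


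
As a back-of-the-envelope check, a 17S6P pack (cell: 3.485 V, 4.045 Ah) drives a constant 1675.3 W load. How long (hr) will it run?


Step 1: E_pack = Ns * V_cell * Np * C_cell = 17 * 3.485 * 6 * 4.045 = 1437.9 Wh
Step 2: t = E_pack / P = 1437.9 / 1675.3 = 0.8583 hr

0.8583 hr


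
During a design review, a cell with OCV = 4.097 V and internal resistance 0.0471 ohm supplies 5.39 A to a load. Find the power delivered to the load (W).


Step 1: V_terminal = OCV - I*R = 4.097 - 5.39 * 0.0471 = 3.8431 V
Step 2: P_out = V_terminal * I = 3.8431 * 5.39 = 20.71 W

20.71 W


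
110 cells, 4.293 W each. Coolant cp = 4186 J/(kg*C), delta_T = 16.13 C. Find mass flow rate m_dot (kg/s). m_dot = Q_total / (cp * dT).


Q_total = 110 * 4.293 = 472.23 W
m_dot = Q_total / (cp * dT) = 472.23 / (4186 * 16.13) = 0.006994 kg/s

0.006994 kg/s


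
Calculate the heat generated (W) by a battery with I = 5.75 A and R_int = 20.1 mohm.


Convert: R = 20.1 mohm = 0.0201 ohm
Q = I^2 * R = 5.75^2 * 0.0201 = 0.6646 W

0.6646 W


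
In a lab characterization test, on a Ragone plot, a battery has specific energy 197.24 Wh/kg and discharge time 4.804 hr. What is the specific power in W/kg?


Specific power = 197.24 Wh/kg / 4.804 hr = 41.06 W/kg

41.06 W/kg


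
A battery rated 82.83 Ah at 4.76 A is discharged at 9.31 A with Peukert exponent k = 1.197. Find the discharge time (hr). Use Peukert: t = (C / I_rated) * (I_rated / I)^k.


t_rated = C / I_rated = 82.83 / 4.76 = 17.401 hr
(I_rated/I)^k = (0.51128)^1.197 = 0.44799
t = t_rated * (I_rated/I)^k = 17.401 * 0.44799 = 7.795 hr

7.795 hr


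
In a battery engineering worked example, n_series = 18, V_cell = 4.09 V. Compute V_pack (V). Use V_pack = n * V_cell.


With 18 cells in series at 4.09 V each, V_pack = 73.62 V

73.62 V


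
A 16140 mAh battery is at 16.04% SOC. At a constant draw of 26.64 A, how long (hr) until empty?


Convert: C_total = 16140 mAh = 16.14 Ah
Step 1: remaining = SOC/100 * C_total = 16.04/100 * 16.14 = 2.5889 Ah
Step 2: t = remaining / I = 2.5889 / 26.64 = 0.09718 hr

0.09718 hr


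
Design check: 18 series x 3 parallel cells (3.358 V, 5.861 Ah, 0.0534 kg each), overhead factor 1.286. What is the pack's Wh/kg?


Step 1: V_pack = 18 * 3.358 = 60.444 V
Step 2: C_pack = 3 * 5.861 = 17.583 Ah
Step 3: E_pack = V_pack * C_pack = 60.444 * 17.583 = 1062.8 Wh
Step 4: m_pack = 18 * 3 * 0.0534 * 1.286 = 3.7083 kg
Step 5: ED = E_pack / m_pack = 1062.8 / 3.7083 = 286.6 Wh/kg

286.6 Wh/kg


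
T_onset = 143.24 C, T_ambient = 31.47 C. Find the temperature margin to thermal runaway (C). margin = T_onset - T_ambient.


Safety margin = 143.24 C - 31.47 C = 111.77 C

111.77 C


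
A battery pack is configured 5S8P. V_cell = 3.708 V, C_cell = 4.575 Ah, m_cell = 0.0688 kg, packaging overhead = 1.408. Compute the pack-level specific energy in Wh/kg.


Step 1: V_pack = 5 * 3.708 = 18.54 V
Step 2: C_pack = 8 * 4.575 = 36.6 Ah
Step 3: E_pack = V_pack * C_pack = 18.54 * 36.6 = 678.56 Wh
Step 4: m_pack = 5 * 8 * 0.0688 * 1.408 = 3.8748 kg
Step 5: ED = E_pack / m_pack = 678.56 / 3.8748 = 175.1 Wh/kg

175.1 Wh/kg


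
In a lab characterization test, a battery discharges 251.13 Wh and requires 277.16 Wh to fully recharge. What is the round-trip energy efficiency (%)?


Round-trip efficiency = 251.13/277.16 * 100% = 90.61%

90.61%


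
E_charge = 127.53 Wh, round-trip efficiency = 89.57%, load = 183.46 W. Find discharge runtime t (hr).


Step 1: E_discharge = eta/100 * E_charge = 89.57/100 * 127.53 = 114.23 Wh
Step 2: t = E_discharge / P = 114.23 / 183.46 = 0.6226 hr

0.6226 hr


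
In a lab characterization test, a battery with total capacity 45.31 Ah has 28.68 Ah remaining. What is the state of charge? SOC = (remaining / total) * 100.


SOC% = 28.68 / 45.31 * 100 = 63.30%

63.30%


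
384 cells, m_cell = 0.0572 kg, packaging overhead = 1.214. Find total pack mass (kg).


m_pack = n * m_cell * overhead = 384 * 0.0572 * 1.214 = 26.67 kg

26.67 kg


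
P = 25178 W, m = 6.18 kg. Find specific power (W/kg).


SP = P / m = 25178 / 6.18 = 4074 W/kg

4074 W/kg


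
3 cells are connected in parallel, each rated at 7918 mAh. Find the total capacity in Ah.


Convert: C_cell = 7918 mAh = 7.918 Ah
C_total = 3 * 7.918 = 23.754 Ah

23.754 Ah


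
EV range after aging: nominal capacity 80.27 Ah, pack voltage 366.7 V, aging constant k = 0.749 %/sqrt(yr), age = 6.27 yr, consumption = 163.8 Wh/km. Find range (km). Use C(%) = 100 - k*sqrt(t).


Step 1: capacity retention = 100 - 0.749 * sqrt(6.27) = 100 - 0.749 * 2.504 = 98.125%
Step 2: C_now = 80.27 * 98.125/100 = 78.765 Ah
Step 3: E_pack = V * C_now = 366.7 * 78.765 = 28883 Wh
Step 4: range = E_pack / consumption = 28883 / 163.8 = 176.3 km

176.3 km


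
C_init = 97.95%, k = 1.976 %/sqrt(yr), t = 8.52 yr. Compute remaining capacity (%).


Step 1: sqrt(8.52 yr) = 2.9189
Step 2: drop = 1.976 * 2.9189 = 5.7677
Step 3: C_final = 97.95 - 5.7677 = 92.18%

92.18%


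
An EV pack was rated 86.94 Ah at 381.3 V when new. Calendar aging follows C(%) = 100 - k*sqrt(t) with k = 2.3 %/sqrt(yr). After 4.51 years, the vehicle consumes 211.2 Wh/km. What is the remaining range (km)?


Step 1: capacity retention = 100 - 2.3 * sqrt(4.51) = 100 - 2.3 * 2.1237 = 95.115%
Step 2: C_now = 86.94 * 95.115/100 = 82.693 Ah
Step 3: E_pack = V * C_now = 381.3 * 82.693 = 31531 Wh
Step 4: range = E_pack / consumption = 31531 / 211.2 = 149.3 km

149.3 km


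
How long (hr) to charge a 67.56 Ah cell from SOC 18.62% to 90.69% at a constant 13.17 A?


Step 1: dSOC = 90.69% - 18.62% = 72.07%
Step 2: delta_Ah = 67.56 * 72.07 / 100 = 48.69 Ah
Step 3: t = 48.69 / 13.17 = 3.697 hr

3.697 hr


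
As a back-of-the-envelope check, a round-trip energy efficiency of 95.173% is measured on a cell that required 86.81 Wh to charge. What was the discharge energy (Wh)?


E_dis = eta/100 * E_chg = 95.173/100 * 86.81 = 82.62 Wh

82.62 Wh


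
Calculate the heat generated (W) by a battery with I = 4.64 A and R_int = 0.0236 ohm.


Q = I^2 * R = 4.64^2 * 0.0236 = 0.5081 W

0.5081 W


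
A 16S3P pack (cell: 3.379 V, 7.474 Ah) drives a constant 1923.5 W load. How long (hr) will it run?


Step 1: E_pack = Ns * V_cell * Np * C_cell = 16 * 3.379 * 3 * 7.474 = 1212.2 Wh
Step 2: t = E_pack / P = 1212.2 / 1923.5 = 0.6302 hr

0.6302 hr


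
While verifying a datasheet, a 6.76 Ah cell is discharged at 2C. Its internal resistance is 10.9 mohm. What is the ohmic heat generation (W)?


Convert: R = 10.9 mohm = 0.0109 ohm
Step 1: I = C_rate * capacity = 2 * 6.76 = 13.52 A
Step 2: Q = I^2 * R = 13.52^2 * 0.0109 = 182.79 * 0.0109 = 1.992 W

1.992 W


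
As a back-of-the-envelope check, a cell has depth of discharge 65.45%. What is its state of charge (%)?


SOC = 100 - DOD = 100 - 65.45 = 34.55%

34.55%


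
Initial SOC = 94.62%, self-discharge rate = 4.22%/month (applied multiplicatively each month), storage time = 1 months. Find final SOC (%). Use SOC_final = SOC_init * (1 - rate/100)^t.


Monthly retention factor = 1 - 4.22/100 = 0.9578
Over 1 months: factor^1 = 0.9578
SOC_final = 94.62 * 0.9578 = 90.63%

90.63%


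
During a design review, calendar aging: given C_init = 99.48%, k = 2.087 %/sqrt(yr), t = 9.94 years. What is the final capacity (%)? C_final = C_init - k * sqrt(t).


Step 1: sqrt(9.94 yr) = 3.1528
Step 2: drop = 2.087 * 3.1528 = 6.5799
Step 3: C_final = 99.48 - 6.5799 = 92.90%

92.90%


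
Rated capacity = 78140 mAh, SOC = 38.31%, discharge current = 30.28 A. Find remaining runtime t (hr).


Convert: C_total = 78140 mAh = 78.14 Ah
Step 1: remaining = SOC/100 * C_total = 38.31/100 * 78.14 = 29.935 Ah
Step 2: t = remaining / I = 29.935 / 30.28 = 0.9886 hr

0.9886 hr


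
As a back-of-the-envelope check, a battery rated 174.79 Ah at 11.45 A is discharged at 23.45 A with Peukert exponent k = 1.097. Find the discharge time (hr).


t_rated = C / I_rated = 174.79 / 11.45 = 15.266 hr
(I_rated/I)^k = (0.48827)^1.097 = 0.45547
t = t_rated * (I_rated/I)^k = 15.266 * 0.45547 = 6.953 hr

6.953 hr


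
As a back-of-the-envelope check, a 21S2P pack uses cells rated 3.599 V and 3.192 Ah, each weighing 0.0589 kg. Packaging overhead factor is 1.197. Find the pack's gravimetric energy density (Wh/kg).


Step 1: V_pack = 21 * 3.599 = 75.579 V
Step 2: C_pack = 2 * 3.192 = 6.384 Ah
Step 3: E_pack = V_pack * C_pack = 75.579 * 6.384 = 482.5 Wh
Step 4: m_pack = 21 * 2 * 0.0589 * 1.197 = 2.9611 kg
Step 5: ED = E_pack / m_pack = 482.5 / 2.9611 = 162.9 Wh/kg

162.9 Wh/kg


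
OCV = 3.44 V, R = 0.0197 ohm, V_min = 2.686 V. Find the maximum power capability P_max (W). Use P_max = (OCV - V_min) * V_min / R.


P_max = (OCV - V_min) * V_min / R = (3.44 - 2.686) * 2.686 / 0.0197 = 0.754 * 2.686 / 0.0197 = 102.8 W

102.8 W


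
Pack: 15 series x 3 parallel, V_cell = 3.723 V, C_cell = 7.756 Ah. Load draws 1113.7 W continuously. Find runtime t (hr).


Step 1: E_pack = Ns * V_cell * Np * C_cell = 15 * 3.723 * 3 * 7.756 = 1299.4 Wh
Step 2: t = E_pack / P = 1299.4 / 1113.7 = 1.167 hr

1.167 hr


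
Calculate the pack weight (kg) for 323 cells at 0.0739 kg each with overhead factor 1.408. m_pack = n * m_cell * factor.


Cell mass sum = 323 * 0.0739 = 23.87 kg
With overhead 1.408: m_pack = 23.87 * 1.408 = 33.61 kg

33.61 kg


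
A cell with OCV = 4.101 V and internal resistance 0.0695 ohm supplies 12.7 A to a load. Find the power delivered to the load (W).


Step 1: V_terminal = OCV - I*R = 4.101 - 12.7 * 0.0695 = 3.2184 V
Step 2: P_out = V_terminal * I = 3.2184 * 12.7 = 40.87 W

40.87 W


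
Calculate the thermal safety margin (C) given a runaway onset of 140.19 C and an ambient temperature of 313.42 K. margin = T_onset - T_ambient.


Convert: T_ambient = 313.42 K = 40.27 C
margin = 140.19 - 40.27 = 99.92 C

99.92 C


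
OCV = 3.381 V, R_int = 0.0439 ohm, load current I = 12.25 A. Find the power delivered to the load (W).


Step 1: V_terminal = OCV - I*R = 3.381 - 12.25 * 0.0439 = 2.8432 V
Step 2: P_out = V_terminal * I = 2.8432 * 12.25 = 34.83 W

34.83 W


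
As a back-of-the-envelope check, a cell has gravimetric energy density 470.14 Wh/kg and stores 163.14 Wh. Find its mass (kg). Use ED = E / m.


m = E / ED = 163.14 / 470.14 = 0.3470 kg

0.3470 kg


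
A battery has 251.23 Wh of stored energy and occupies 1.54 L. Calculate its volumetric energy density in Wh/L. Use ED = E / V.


ED = E / V = 251.23 / 1.54 = 163.1 Wh/L

163.1 Wh/L


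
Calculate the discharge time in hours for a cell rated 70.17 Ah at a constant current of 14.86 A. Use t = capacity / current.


Runtime = 70.17 Ah / 14.86 A = 4.722 hr

4.722 hr


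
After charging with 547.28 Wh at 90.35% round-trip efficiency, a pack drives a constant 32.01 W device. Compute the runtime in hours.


Step 1: E_discharge = eta/100 * E_charge = 90.35/100 * 547.28 = 494.47 Wh
Step 2: t = E_discharge / P = 494.47 / 32.01 = 15.45 hr

15.45 hr


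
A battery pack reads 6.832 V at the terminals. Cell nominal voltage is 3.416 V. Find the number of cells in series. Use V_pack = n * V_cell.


Rearranging: n = V_pack / V_cell = 6.832 / 3.416 = 2 cells

2


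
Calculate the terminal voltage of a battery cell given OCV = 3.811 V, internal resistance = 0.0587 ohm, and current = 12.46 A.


V = OCV - I*R = 3.811 - 12.46 * 0.0587 = 3.080 V

3.080 V


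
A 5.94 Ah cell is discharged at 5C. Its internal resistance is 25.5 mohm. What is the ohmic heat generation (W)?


Convert: R = 25.5 mohm = 0.0255 ohm
Step 1: I = C_rate * capacity = 5 * 5.94 = 29.7 A
Step 2: Q = I^2 * R = 29.7^2 * 0.0255 = 882.09 * 0.0255 = 22.49 W

22.49 W


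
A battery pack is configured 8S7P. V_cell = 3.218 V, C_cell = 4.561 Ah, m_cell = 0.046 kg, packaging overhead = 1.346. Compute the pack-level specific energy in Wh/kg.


Step 1: V_pack = 8 * 3.218 = 25.744 V
Step 2: C_pack = 7 * 4.561 = 31.927 Ah
Step 3: E_pack = V_pack * C_pack = 25.744 * 31.927 = 821.93 Wh
Step 4: m_pack = 8 * 7 * 0.046 * 1.346 = 3.4673 kg
Step 5: ED = E_pack / m_pack = 821.93 / 3.4673 = 237.1 Wh/kg

237.1 Wh/kg


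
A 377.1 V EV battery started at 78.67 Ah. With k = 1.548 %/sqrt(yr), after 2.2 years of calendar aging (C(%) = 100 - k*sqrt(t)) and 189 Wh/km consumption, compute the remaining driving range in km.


Step 1: capacity retention = 100 - 1.548 * sqrt(2.2) = 100 - 1.548 * 1.4832 = 97.704%
Step 2: C_now = 78.67 * 97.704/100 = 76.864 Ah
Step 3: E_pack = V * C_now = 377.1 * 76.864 = 28985 Wh
Step 4: range = E_pack / consumption = 28985 / 189 = 153.4 km

153.4 km


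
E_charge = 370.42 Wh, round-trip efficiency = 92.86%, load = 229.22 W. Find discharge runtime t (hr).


Step 1: E_discharge = eta/100 * E_charge = 92.86/100 * 370.42 = 343.97 Wh
Step 2: t = E_discharge / P = 343.97 / 229.22 = 1.501 hr

1.501 hr


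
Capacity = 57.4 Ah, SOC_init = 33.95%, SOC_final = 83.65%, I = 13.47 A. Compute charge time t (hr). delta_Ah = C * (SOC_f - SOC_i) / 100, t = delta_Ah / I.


delta_Ah = 57.4 * (83.65 - 33.95) / 100 = 28.528 Ah
t = delta_Ah / I = 28.528 / 13.47 = 2.118 hr

2.118 hr


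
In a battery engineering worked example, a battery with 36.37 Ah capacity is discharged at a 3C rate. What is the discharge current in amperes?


At 3C: I = 3 * 36.37 Ah = 109.11 A

109.11 A


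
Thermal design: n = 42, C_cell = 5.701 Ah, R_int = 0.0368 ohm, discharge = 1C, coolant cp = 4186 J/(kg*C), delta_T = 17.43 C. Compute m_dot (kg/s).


Step 1: I = 1 * 5.701 = 5.701 A
Step 2: Q_cell = I^2 * R = 5.701^2 * 0.0368 = 1.1961 W
Step 3: Q_total = 42 * 1.1961 = 50.236 W
Step 4: m_dot = Q_total / (cp * dT) = 50.236 / (4186 * 17.43) = 6.885e-04 kg/s

6.885e-04 kg/s


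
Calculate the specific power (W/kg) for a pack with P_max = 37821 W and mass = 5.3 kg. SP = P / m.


SP = P / m = 37821 / 5.3 = 7136 W/kg

7136 W/kg


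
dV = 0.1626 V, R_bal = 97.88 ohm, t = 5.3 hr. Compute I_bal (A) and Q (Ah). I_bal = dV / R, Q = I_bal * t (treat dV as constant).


First, Ohm's law: I_bal = 0.1626 V / 97.88 ohm = 0.0016612 A
Then Q = I * t = 0.0016612 A * 5.3 hr = 0.008804 Ah

I=0.0016612 A, Q=0.008804 Ah


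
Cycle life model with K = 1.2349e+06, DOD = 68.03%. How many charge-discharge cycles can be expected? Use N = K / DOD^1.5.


Step 1: DOD^1.5 = 68.03^1.5 = 561.11
Step 2: N = 1.2349e+06 / 561.11 = 2201 cycles

2201 cycles


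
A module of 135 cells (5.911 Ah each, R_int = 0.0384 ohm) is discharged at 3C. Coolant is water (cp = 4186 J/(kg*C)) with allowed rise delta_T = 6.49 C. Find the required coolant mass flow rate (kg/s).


Step 1: I = 3 * 5.911 = 17.733 A
Step 2: Q_cell = I^2 * R = 17.733^2 * 0.0384 = 12.075 W
Step 3: Q_total = 135 * 12.075 = 1630.1 W
Step 4: m_dot = Q_total / (cp * dT) = 1630.1 / (4186 * 6.49) = 0.06000 kg/s

0.06000 kg/s


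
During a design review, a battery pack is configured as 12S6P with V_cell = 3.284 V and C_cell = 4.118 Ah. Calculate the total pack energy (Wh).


E = Ns * Vcell * Np * Ccell = 12 * 3.284 * 6 * 4.118 = 973.7 Wh

973.7 Wh


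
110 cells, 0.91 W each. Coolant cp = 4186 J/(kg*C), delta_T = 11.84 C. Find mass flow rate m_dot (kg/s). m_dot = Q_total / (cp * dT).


Step 1: Total heat Q = 110 * 0.91 W = 100.1 W
Step 2: denom = cp * dT = 4186 * 11.84 = 49562
Step 3: m_dot = 100.1 / 49562 = 0.002020 kg/s

0.002020 kg/s


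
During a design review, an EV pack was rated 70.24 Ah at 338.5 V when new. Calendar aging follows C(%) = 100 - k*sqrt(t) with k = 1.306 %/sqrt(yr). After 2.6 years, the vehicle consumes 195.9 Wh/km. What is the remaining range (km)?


Step 1: capacity retention = 100 - 1.306 * sqrt(2.6) = 100 - 1.306 * 1.6125 = 97.894%
Step 2: C_now = 70.24 * 97.894/100 = 68.761 Ah
Step 3: E_pack = V * C_now = 338.5 * 68.761 = 23276 Wh
Step 4: range = E_pack / consumption = 23276 / 195.9 = 118.8 km

118.8 km


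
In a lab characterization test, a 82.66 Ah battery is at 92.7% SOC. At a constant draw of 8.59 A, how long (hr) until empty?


Step 1: remaining = SOC/100 * C_total = 92.7/100 * 82.66 = 76.626 Ah
Step 2: t = remaining / I = 76.626 / 8.59 = 8.920 hr

8.920 hr


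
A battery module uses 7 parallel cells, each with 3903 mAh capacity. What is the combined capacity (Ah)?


Convert: C_cell = 3903 mAh = 3.903 Ah
C_total = 7 * 3.903 = 27.321 Ah

27.321 Ah


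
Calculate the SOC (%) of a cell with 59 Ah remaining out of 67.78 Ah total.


SOC% = 59 / 67.78 * 100 = 87.05%

87.05%


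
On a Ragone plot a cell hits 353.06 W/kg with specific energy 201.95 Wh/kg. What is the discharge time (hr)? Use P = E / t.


t = E / P = 201.95 / 353.06 = 0.5720 hr

0.5720 hr


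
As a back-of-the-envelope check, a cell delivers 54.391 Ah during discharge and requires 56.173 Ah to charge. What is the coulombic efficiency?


Coulombic efficiency = 54.391/56.173 * 100% = 96.83%

96.83%


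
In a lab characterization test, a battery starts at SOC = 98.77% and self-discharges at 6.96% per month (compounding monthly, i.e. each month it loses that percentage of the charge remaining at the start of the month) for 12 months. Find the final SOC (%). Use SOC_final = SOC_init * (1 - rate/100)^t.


decay = (1 - 6.96/100)^12 = 0.42076
SOC_final = 98.77 * 0.42076 = 41.56%

41.56%


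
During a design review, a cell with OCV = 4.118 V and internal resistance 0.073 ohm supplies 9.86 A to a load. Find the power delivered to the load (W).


Step 1: V_terminal = OCV - I*R = 4.118 - 9.86 * 0.073 = 3.3982 V
Step 2: P_out = V_terminal * I = 3.3982 * 9.86 = 33.51 W

33.51 W


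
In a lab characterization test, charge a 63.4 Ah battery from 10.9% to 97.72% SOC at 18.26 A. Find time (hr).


Step 1: dSOC = 97.72% - 10.9% = 86.82%
Step 2: delta_Ah = 63.4 * 86.82 / 100 = 55.044 Ah
Step 3: t = 55.044 / 18.26 = 3.014 hr

3.014 hr


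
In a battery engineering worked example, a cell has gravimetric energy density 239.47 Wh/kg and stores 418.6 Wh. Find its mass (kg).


m = E / ED = 418.6 / 239.47 = 1.748 kg

1.748 kg


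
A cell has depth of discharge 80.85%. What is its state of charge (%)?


SOC = 100 - DOD = 100 - 80.85 = 19.15%

19.15%


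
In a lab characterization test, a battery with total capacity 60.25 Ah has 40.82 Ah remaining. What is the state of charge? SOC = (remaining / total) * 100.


SOC = (remaining / total) * 100 = (40.82 / 60.25) * 100 = 67.75%

67.75%


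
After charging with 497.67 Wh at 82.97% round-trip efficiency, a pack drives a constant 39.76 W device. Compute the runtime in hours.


Step 1: E_discharge = eta/100 * E_charge = 82.97/100 * 497.67 = 412.92 Wh
Step 2: t = E_discharge / P = 412.92 / 39.76 = 10.39 hr

10.39 hr


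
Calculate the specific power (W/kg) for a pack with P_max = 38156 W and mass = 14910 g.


Convert: m = 14910 g = 14.91 kg
SP = P / m = 38156 / 14.91 = 2559 W/kg

2559 W/kg


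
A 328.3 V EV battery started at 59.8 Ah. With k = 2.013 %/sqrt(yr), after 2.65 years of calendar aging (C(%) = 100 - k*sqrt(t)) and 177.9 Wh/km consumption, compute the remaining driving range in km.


Step 1: capacity retention = 100 - 2.013 * sqrt(2.65) = 100 - 2.013 * 1.6279 = 96.723%
Step 2: C_now = 59.8 * 96.723/100 = 57.84 Ah
Step 3: E_pack = V * C_now = 328.3 * 57.84 = 18989 Wh
Step 4: range = E_pack / consumption = 18989 / 177.9 = 106.7 km

106.7 km


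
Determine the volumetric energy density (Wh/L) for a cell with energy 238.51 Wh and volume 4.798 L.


ED = E / V = 238.51 / 4.798 = 49.71 Wh/L

49.71 Wh/L


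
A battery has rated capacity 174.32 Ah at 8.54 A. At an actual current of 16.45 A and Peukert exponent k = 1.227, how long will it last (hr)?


t_rated = C / I_rated = 174.32 / 8.54 = 20.412 hr
(I_rated/I)^k = (0.51915)^1.227 = 0.44737
t = t_rated * (I_rated/I)^k = 20.412 * 0.44737 = 9.132 hr

9.132 hr


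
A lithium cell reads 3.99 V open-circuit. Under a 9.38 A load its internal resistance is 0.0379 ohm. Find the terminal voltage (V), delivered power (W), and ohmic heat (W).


Step 1: V_terminal = OCV - I*R = 3.99 - 9.38 * 0.0379 = 3.6345 V
Step 2: P_out = V_terminal * I = 3.6345 * 9.38 = 34.09 W
Step 3: Q = I^2 * R = 9.38^2 * 0.0379 = 3.335 W

V=3.6345 V, P=34.09 W, Q=3.335 W


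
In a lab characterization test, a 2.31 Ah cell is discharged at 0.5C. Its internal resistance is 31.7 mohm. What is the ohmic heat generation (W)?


Convert: R = 31.7 mohm = 0.0317 ohm
Step 1: I = C_rate * capacity = 0.5 * 2.31 = 1.155 A
Step 2: Q = I^2 * R = 1.155^2 * 0.0317 = 1.334 * 0.0317 = 0.04229 W

0.04229 W


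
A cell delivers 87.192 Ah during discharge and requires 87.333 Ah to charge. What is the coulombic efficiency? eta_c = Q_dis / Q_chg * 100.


eta_c = Q_dis / Q_chg * 100 = 87.192 / 87.333 * 100 = 99.84%

99.84%


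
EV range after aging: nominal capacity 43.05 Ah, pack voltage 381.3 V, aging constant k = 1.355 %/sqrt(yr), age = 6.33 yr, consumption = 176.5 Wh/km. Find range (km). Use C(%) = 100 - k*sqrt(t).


Step 1: capacity retention = 100 - 1.355 * sqrt(6.33) = 100 - 1.355 * 2.5159 = 96.591%
Step 2: C_now = 43.05 * 96.591/100 = 41.582 Ah
Step 3: E_pack = V * C_now = 381.3 * 41.582 = 15855 Wh
Step 4: range = E_pack / consumption = 15855 / 176.5 = 89.83 km

89.83 km


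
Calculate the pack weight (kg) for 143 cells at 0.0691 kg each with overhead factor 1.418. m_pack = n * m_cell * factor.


m_pack = n * m_cell * overhead = 143 * 0.0691 * 1.418 = 14.01 kg

14.01 kg


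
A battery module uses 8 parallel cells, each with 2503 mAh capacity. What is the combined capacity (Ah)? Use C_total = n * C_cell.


Convert: C_cell = 2503 mAh = 2.503 Ah
C_total = 8 * 2.503 = 20.024 Ah

20.024 Ah


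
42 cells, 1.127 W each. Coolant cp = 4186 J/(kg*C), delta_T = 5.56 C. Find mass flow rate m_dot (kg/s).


Q_total = 42 * 1.127 = 47.334 W
m_dot = Q_total / (cp * dT) = 47.334 / (4186 * 5.56) = 0.002034 kg/s

0.002034 kg/s


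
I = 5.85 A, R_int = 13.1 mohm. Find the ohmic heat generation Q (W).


Convert: R = 13.1 mohm = 0.0131 ohm
Q = I^2 * R = 5.85^2 * 0.0131 = 0.4483 W

0.4483 W


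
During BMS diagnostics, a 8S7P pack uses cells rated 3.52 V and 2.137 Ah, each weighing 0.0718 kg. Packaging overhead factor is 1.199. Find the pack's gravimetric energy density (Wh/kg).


Step 1: V_pack = 8 * 3.52 = 28.16 V
Step 2: C_pack = 7 * 2.137 = 14.959 Ah
Step 3: E_pack = V_pack * C_pack = 28.16 * 14.959 = 421.25 Wh
Step 4: m_pack = 8 * 7 * 0.0718 * 1.199 = 4.8209 kg
Step 5: ED = E_pack / m_pack = 421.25 / 4.8209 = 87.38 Wh/kg

87.38 Wh/kg


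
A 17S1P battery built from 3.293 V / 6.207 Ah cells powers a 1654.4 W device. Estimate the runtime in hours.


Step 1: E_pack = Ns * V_cell * Np * C_cell = 17 * 3.293 * 1 * 6.207 = 347.47 Wh
Step 2: t = E_pack / P = 347.47 / 1654.4 = 0.2100 hr

0.2100 hr


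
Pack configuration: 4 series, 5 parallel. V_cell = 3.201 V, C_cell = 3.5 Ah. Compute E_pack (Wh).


E = Ns * Vcell * Np * Ccell = 4 * 3.201 * 5 * 3.5 = 224.1 Wh

224.1 Wh


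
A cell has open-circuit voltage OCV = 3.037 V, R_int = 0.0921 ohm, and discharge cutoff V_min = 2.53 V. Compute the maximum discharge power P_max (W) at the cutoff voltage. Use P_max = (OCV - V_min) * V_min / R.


P_max = (OCV - V_min) * V_min / R = (3.037 - 2.53) * 2.53 / 0.0921 = 0.507 * 2.53 / 0.0921 = 13.93 W

13.93 W


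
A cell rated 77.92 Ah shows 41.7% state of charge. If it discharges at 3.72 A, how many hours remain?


Step 1: remaining = SOC/100 * C_total = 41.7/100 * 77.92 = 32.493 Ah
Step 2: t = remaining / I = 32.493 / 3.72 = 8.735 hr

8.735 hr


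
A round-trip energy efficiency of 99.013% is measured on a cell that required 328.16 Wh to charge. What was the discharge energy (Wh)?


E_dis = eta/100 * E_chg = 99.013/100 * 328.16 = 324.9 Wh

324.9 Wh


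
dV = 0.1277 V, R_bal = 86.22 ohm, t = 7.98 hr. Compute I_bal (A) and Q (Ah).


First, Ohm's law: I_bal = 0.1277 V / 86.22 ohm = 0.0014811 A
Then Q = I * t = 0.0014811 A * 7.98 hr = 0.01182 Ah

I=0.0014811 A, Q=0.01182 Ah


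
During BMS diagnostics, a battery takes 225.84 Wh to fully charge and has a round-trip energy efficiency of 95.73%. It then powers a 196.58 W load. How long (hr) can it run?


Step 1: E_discharge = eta/100 * E_charge = 95.73/100 * 225.84 = 216.2 Wh
Step 2: t = E_discharge / P = 216.2 / 196.58 = 1.100 hr

1.100 hr


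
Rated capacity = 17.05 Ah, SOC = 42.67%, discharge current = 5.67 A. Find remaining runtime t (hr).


Step 1: remaining = SOC/100 * C_total = 42.67/100 * 17.05 = 7.2752 Ah
Step 2: t = remaining / I = 7.2752 / 5.67 = 1.283 hr

1.283 hr


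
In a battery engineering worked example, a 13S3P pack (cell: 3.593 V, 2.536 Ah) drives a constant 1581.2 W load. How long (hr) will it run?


Step 1: E_pack = Ns * V_cell * Np * C_cell = 13 * 3.593 * 3 * 2.536 = 355.36 Wh
Step 2: t = E_pack / P = 355.36 / 1581.2 = 0.2247 hr

0.2247 hr
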